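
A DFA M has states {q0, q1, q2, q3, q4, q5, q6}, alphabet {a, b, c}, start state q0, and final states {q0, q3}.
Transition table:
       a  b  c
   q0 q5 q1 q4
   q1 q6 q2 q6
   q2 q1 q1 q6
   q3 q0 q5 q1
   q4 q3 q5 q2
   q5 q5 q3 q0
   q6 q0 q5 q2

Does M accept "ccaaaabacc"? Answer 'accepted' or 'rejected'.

q0 --c--> q4
q4 --c--> q2
q2 --a--> q1
q1 --a--> q6
q6 --a--> q0
q0 --a--> q5
q5 --b--> q3
q3 --a--> q0
q0 --c--> q4
q4 --c--> q2
End in state q2, which is not an accepting state.

rejected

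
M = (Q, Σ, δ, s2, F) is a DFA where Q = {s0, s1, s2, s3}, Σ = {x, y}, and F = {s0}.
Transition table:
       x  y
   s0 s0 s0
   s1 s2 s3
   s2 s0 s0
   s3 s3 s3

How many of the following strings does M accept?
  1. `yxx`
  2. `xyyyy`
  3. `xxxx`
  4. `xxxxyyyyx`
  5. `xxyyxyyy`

5

`yxx`: accepted
`xyyyy`: accepted
`xxxx`: accepted
`xxxxyyyyx`: accepted
`xxyyxyyy`: accepted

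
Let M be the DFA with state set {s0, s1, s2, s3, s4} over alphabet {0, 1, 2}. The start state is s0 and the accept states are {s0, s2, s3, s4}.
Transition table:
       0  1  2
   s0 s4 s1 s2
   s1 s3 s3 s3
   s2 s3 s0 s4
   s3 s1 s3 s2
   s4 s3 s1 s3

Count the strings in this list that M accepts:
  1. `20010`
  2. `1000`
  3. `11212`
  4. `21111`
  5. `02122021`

4

`20010`: rejected
`1000`: accepted
`11212`: accepted
`21111`: accepted
`02122021`: accepted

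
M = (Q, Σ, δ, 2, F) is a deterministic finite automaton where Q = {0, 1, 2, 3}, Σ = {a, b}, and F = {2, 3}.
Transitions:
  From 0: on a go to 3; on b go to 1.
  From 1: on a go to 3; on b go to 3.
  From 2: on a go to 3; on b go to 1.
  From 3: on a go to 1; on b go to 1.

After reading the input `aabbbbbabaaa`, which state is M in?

1

2 --a--> 3
3 --a--> 1
1 --b--> 3
3 --b--> 1
1 --b--> 3
3 --b--> 1
1 --b--> 3
3 --a--> 1
1 --b--> 3
3 --a--> 1
1 --a--> 3
3 --a--> 1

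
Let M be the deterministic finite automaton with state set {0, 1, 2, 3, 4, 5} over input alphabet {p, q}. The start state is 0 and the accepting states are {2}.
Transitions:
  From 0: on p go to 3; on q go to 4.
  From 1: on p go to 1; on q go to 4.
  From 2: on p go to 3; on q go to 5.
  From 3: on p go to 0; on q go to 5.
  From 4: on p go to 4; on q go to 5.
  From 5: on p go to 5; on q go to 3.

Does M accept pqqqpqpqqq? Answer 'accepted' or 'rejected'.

0 --p--> 3
3 --q--> 5
5 --q--> 3
3 --q--> 5
5 --p--> 5
5 --q--> 3
3 --p--> 0
0 --q--> 4
4 --q--> 5
5 --q--> 3
End in state 3, which is not an accepting state.

rejected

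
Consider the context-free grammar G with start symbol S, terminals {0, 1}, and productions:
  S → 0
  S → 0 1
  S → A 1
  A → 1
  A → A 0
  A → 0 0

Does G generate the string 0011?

no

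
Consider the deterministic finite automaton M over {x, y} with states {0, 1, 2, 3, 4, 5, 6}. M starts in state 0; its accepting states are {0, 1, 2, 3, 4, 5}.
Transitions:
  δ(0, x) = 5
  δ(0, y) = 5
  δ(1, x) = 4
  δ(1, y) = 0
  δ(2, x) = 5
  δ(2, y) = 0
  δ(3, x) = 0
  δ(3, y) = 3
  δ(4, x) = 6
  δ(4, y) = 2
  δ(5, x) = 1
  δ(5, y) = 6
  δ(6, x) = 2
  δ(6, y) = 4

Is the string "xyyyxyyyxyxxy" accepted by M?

0 --x--> 5
5 --y--> 6
6 --y--> 4
4 --y--> 2
2 --x--> 5
5 --y--> 6
6 --y--> 4
4 --y--> 2
2 --x--> 5
5 --y--> 6
6 --x--> 2
2 --x--> 5
5 --y--> 6
End in state 6, which is not an accepting state.

rejected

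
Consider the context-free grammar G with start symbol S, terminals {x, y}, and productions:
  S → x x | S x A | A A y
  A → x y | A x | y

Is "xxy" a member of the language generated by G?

no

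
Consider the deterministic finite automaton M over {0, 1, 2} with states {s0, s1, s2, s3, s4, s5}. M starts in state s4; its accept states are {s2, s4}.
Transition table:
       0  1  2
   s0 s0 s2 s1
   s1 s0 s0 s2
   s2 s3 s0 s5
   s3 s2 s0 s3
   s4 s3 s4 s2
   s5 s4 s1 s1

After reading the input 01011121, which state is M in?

s1

s4 --0--> s3
s3 --1--> s0
s0 --0--> s0
s0 --1--> s2
s2 --1--> s0
s0 --1--> s2
s2 --2--> s5
s5 --1--> s1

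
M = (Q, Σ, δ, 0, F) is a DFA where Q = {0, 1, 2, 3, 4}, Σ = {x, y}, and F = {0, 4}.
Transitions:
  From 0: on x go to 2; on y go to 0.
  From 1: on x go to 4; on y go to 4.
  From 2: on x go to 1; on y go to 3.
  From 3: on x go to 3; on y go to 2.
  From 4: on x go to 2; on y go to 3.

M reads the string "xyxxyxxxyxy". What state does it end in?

2

0 --x--> 2
2 --y--> 3
3 --x--> 3
3 --x--> 3
3 --y--> 2
2 --x--> 1
1 --x--> 4
4 --x--> 2
2 --y--> 3
3 --x--> 3
3 --y--> 2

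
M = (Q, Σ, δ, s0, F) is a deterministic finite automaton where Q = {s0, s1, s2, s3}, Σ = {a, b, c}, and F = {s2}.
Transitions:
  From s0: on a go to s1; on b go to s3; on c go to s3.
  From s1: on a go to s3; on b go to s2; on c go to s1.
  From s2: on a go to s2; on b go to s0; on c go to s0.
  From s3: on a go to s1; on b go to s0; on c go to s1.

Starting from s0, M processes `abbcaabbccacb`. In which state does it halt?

s2

s0 --a--> s1
s1 --b--> s2
s2 --b--> s0
s0 --c--> s3
s3 --a--> s1
s1 --a--> s3
s3 --b--> s0
s0 --b--> s3
s3 --c--> s1
s1 --c--> s1
s1 --a--> s3
s3 --c--> s1
s1 --b--> s2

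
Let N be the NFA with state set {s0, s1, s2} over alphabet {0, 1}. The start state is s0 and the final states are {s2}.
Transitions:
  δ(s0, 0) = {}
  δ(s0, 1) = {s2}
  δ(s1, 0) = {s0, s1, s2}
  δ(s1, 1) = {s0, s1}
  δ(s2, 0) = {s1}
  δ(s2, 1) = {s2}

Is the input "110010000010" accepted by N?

accepted

Start: {s0}
read 1: {s2}
read 1: {s2}
read 0: {s1}
read 0: {s0, s1, s2}
read 1: {s0, s1, s2}
read 0: {s0, s1, s2}
read 0: {s0, s1, s2}
read 0: {s0, s1, s2}
read 0: {s0, s1, s2}
read 0: {s0, s1, s2}
read 1: {s0, s1, s2}
read 0: {s0, s1, s2}
Reachable ∩ accepting = {s2} — nonempty.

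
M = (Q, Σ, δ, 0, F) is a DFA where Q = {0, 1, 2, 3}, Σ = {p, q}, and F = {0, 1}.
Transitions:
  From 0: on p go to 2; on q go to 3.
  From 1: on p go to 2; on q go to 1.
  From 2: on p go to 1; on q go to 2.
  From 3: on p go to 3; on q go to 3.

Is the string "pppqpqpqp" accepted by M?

accepted

0 --p--> 2
2 --p--> 1
1 --p--> 2
2 --q--> 2
2 --p--> 1
1 --q--> 1
1 --p--> 2
2 --q--> 2
2 --p--> 1
End in state 1, which is an accepting state.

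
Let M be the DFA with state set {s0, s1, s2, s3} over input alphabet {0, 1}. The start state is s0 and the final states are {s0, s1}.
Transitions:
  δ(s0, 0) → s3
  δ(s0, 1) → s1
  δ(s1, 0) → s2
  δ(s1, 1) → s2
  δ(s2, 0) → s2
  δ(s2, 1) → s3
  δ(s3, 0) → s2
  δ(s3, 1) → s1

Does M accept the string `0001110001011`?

accepted

s0 --0--> s3
s3 --0--> s2
s2 --0--> s2
s2 --1--> s3
s3 --1--> s1
s1 --1--> s2
s2 --0--> s2
s2 --0--> s2
s2 --0--> s2
s2 --1--> s3
s3 --0--> s2
s2 --1--> s3
s3 --1--> s1
End in state s1, which is an accepting state.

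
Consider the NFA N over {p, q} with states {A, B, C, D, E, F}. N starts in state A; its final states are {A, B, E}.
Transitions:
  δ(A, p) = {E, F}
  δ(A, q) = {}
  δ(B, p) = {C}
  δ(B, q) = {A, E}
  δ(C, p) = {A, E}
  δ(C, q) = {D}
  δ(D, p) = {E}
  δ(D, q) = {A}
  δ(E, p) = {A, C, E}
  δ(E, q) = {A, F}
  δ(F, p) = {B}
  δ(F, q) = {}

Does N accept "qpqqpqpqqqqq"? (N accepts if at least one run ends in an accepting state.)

rejected

Start: {A}
read q: {}
The reachable set is empty and stays empty for the remaining 11 symbols.
Reachable ∩ accepting = {} — empty.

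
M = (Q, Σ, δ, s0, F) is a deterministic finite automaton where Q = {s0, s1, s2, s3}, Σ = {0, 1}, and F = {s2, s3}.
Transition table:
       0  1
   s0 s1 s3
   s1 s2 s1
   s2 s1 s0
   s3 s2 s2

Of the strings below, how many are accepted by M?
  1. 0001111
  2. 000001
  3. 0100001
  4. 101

0001111: rejected
000001: rejected
0100001: rejected
101: rejected

0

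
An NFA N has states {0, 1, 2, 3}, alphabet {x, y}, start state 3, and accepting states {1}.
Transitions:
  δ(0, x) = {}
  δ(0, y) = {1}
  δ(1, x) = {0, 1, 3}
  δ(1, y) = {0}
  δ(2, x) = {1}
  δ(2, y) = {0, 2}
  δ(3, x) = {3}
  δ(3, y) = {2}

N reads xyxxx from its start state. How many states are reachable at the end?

3

Start: {3}
read x: {3}
read y: {2}
read x: {1}
read x: {0, 1, 3}
read x: {0, 1, 3}
Final reachable set {0, 1, 3} has 3 states.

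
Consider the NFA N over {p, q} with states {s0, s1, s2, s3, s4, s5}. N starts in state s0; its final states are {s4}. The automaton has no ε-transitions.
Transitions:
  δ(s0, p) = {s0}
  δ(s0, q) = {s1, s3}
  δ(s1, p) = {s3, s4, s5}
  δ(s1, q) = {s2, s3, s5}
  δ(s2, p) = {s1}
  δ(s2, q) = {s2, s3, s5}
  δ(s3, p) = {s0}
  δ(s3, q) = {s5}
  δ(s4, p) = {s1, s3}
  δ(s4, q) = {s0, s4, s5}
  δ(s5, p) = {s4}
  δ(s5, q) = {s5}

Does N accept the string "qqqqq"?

Start: {s0}
read q: {s1, s3}
read q: {s2, s3, s5}
read q: {s2, s3, s5}
read q: {s2, s3, s5}
read q: {s2, s3, s5}
Reachable ∩ accepting = {} — empty.

rejected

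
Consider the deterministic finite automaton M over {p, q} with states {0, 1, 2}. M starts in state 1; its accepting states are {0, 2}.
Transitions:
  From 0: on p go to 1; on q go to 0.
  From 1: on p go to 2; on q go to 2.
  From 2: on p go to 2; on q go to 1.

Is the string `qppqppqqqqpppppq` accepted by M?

rejected

1 --q--> 2
2 --p--> 2
2 --p--> 2
2 --q--> 1
1 --p--> 2
2 --p--> 2
2 --q--> 1
1 --q--> 2
2 --q--> 1
1 --q--> 2
2 --p--> 2
2 --p--> 2
2 --p--> 2
2 --p--> 2
2 --p--> 2
2 --q--> 1
End in state 1, which is not an accepting state.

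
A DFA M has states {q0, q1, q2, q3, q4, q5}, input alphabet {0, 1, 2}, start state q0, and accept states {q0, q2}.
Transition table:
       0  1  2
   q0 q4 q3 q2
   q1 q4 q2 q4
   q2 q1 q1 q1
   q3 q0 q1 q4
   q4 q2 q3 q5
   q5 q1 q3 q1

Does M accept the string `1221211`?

q0 --1--> q3
q3 --2--> q4
q4 --2--> q5
q5 --1--> q3
q3 --2--> q4
q4 --1--> q3
q3 --1--> q1
End in state q1, which is not an accepting state.

rejected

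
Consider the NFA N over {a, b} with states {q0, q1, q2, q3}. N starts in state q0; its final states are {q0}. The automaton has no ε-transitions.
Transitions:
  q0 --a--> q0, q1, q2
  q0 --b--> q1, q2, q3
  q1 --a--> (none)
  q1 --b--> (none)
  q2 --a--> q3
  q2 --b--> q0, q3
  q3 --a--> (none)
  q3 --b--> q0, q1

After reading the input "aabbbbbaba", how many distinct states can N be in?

Start: {q0}
read a: {q0, q1, q2}
read a: {q0, q1, q2, q3}
read b: {q0, q1, q2, q3}
read b: {q0, q1, q2, q3}
read b: {q0, q1, q2, q3}
read b: {q0, q1, q2, q3}
read b: {q0, q1, q2, q3}
read a: {q0, q1, q2, q3}
read b: {q0, q1, q2, q3}
read a: {q0, q1, q2, q3}
Final reachable set {q0, q1, q2, q3} has 4 states.

4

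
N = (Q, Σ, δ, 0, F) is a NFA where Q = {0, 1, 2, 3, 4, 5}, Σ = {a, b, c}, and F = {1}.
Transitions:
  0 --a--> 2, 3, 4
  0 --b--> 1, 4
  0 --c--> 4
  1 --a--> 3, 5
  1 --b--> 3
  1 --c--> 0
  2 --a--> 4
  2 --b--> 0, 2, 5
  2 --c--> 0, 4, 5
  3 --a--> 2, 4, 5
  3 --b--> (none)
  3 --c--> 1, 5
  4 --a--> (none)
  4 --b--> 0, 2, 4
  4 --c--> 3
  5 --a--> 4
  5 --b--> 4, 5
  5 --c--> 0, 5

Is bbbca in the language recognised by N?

rejected

Start: {0}
read b: {1, 4}
read b: {0, 2, 3, 4}
read b: {0, 1, 2, 4, 5}
read c: {0, 3, 4, 5}
read a: {2, 3, 4, 5}
Reachable ∩ accepting = {} — empty.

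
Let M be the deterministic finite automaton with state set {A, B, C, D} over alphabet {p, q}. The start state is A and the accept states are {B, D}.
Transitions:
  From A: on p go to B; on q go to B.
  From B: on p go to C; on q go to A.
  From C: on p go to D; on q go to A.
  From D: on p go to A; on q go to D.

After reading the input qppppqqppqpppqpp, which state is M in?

A --q--> B
B --p--> C
C --p--> D
D --p--> A
A --p--> B
B --q--> A
A --q--> B
B --p--> C
C --p--> D
D --q--> D
D --p--> A
A --p--> B
B --p--> C
C --q--> A
A --p--> B
B --p--> C

C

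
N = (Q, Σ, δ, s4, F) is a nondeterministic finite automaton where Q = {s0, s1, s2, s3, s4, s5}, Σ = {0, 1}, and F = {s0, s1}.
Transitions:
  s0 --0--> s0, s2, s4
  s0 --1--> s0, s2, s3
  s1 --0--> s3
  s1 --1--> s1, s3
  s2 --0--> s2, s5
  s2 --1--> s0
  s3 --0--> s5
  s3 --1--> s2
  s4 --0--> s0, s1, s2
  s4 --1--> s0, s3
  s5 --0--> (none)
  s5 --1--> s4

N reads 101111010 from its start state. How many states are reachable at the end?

Start: {s4}
read 1: {s0, s3}
read 0: {s0, s2, s4, s5}
read 1: {s0, s2, s3, s4}
read 1: {s0, s2, s3}
read 1: {s0, s2, s3}
read 1: {s0, s2, s3}
read 0: {s0, s2, s4, s5}
read 1: {s0, s2, s3, s4}
read 0: {s0, s1, s2, s4, s5}
Final reachable set {s0, s1, s2, s4, s5} has 5 states.

5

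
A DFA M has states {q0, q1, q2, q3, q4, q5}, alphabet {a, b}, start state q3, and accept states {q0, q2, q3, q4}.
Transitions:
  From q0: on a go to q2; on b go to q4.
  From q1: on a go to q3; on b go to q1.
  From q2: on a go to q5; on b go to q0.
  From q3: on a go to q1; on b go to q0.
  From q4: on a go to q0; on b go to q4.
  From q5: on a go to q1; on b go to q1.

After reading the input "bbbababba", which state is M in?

q0

q3 --b--> q0
q0 --b--> q4
q4 --b--> q4
q4 --a--> q0
q0 --b--> q4
q4 --a--> q0
q0 --b--> q4
q4 --b--> q4
q4 --a--> q0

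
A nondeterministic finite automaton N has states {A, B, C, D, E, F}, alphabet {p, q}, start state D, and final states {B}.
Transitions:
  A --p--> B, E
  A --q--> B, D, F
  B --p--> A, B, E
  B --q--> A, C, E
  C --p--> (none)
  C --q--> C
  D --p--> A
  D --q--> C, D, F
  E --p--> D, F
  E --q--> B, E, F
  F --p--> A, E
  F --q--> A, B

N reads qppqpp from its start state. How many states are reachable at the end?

Start: {D}
read q: {C, D, F}
read p: {A, E}
read p: {B, D, E, F}
read q: {A, B, C, D, E, F}
read p: {A, B, D, E, F}
read p: {A, B, D, E, F}
Final reachable set {A, B, D, E, F} has 5 states.

5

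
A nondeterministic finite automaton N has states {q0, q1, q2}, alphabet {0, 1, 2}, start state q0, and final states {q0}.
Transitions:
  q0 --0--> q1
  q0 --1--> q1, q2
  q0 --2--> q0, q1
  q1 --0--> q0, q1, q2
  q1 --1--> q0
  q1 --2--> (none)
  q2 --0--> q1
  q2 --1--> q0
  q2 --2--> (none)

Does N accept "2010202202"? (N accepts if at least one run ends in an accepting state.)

accepted

Start: {q0}
read 2: {q0, q1}
read 0: {q0, q1, q2}
read 1: {q0, q1, q2}
read 0: {q0, q1, q2}
read 2: {q0, q1}
read 0: {q0, q1, q2}
read 2: {q0, q1}
read 2: {q0, q1}
read 0: {q0, q1, q2}
read 2: {q0, q1}
Reachable ∩ accepting = {q0} — nonempty.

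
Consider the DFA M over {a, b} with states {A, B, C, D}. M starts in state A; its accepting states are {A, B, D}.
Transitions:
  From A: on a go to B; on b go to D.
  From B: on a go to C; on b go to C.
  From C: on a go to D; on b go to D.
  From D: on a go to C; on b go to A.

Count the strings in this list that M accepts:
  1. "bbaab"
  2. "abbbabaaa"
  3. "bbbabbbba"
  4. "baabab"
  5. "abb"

4

"bbaab": accepted
"abbbabaaa": accepted
"bbbabbbba": accepted
"baabab": rejected
"abb": accepted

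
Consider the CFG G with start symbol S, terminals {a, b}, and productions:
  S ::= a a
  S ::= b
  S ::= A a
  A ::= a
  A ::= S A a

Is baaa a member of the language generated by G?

S ⇒ Aa ⇒ SAaa ⇒ bAaa ⇒ baaa

yes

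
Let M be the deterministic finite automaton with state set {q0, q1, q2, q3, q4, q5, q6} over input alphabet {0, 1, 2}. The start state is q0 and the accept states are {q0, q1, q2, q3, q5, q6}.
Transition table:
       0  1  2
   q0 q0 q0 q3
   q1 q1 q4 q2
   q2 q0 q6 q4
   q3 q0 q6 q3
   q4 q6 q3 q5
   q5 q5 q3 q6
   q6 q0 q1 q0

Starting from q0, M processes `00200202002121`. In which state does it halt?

q0

q0 --0--> q0
q0 --0--> q0
q0 --2--> q3
q3 --0--> q0
q0 --0--> q0
q0 --2--> q3
q3 --0--> q0
q0 --2--> q3
q3 --0--> q0
q0 --0--> q0
q0 --2--> q3
q3 --1--> q6
q6 --2--> q0
q0 --1--> q0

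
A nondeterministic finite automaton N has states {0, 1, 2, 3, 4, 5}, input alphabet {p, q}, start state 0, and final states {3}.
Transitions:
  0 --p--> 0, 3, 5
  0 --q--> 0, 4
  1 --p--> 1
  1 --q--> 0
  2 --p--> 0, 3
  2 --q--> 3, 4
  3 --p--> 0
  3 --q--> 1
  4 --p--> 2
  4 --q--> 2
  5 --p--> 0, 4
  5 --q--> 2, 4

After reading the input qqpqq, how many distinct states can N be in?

Start: {0}
read q: {0, 4}
read q: {0, 2, 4}
read p: {0, 2, 3, 5}
read q: {0, 1, 2, 3, 4}
read q: {0, 1, 2, 3, 4}
Final reachable set {0, 1, 2, 3, 4} has 5 states.

5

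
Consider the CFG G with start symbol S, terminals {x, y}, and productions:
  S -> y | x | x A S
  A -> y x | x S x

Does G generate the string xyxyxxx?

no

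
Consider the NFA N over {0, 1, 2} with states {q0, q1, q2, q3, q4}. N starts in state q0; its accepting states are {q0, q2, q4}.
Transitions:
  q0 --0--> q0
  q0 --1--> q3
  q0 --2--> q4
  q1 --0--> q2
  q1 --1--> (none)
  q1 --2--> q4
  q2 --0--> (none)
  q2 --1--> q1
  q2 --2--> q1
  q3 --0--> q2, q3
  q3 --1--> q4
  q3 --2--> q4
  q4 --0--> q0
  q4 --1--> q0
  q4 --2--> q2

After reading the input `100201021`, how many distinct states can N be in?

1

Start: {q0}
read 1: {q3}
read 0: {q2, q3}
read 0: {q2, q3}
read 2: {q1, q4}
read 0: {q0, q2}
read 1: {q1, q3}
read 0: {q2, q3}
read 2: {q1, q4}
read 1: {q0}
Final reachable set {q0} has 1 state.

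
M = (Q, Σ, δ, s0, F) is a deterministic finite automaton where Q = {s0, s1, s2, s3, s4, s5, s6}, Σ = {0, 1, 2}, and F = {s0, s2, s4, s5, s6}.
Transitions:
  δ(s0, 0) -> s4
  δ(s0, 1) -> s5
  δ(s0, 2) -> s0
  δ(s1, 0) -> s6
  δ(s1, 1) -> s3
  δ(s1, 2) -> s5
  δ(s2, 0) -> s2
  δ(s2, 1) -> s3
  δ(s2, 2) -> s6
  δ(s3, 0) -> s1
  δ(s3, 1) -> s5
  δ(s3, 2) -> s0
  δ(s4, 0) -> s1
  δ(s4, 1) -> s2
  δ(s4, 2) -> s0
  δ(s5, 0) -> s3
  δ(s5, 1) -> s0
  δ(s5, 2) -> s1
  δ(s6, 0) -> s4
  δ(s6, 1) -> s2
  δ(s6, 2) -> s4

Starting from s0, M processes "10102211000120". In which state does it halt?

s4

s0 --1--> s5
s5 --0--> s3
s3 --1--> s5
s5 --0--> s3
s3 --2--> s0
s0 --2--> s0
s0 --1--> s5
s5 --1--> s0
s0 --0--> s4
s4 --0--> s1
s1 --0--> s6
s6 --1--> s2
s2 --2--> s6
s6 --0--> s4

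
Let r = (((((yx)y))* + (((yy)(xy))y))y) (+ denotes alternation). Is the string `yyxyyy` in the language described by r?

Split as yyxyy·y: ((((yx)y))*+(((yy)(xy))y)) matches yyxyy and y matches y.

yes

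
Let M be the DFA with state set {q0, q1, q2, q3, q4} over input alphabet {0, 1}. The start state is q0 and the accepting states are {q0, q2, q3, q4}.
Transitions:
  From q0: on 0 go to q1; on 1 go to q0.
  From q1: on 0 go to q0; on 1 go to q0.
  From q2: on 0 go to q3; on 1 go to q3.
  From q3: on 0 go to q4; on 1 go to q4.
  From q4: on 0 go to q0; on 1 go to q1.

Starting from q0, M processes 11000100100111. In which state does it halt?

q0 --1--> q0
q0 --1--> q0
q0 --0--> q1
q1 --0--> q0
q0 --0--> q1
q1 --1--> q0
q0 --0--> q1
q1 --0--> q0
q0 --1--> q0
q0 --0--> q1
q1 --0--> q0
q0 --1--> q0
q0 --1--> q0
q0 --1--> q0

q0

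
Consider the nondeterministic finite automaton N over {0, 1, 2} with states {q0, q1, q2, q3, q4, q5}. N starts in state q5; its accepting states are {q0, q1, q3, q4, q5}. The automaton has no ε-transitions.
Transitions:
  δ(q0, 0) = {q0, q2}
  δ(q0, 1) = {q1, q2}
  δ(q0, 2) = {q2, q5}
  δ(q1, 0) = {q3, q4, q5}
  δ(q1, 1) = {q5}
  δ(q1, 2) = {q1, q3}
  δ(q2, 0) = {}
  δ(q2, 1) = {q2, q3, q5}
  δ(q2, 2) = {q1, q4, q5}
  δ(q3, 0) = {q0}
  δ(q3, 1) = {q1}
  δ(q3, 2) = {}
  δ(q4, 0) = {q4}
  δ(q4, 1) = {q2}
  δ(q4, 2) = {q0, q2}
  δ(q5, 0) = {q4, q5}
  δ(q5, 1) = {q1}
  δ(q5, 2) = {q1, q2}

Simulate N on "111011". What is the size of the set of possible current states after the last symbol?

3

Start: {q5}
read 1: {q1}
read 1: {q5}
read 1: {q1}
read 0: {q3, q4, q5}
read 1: {q1, q2}
read 1: {q2, q3, q5}
Final reachable set {q2, q3, q5} has 3 states.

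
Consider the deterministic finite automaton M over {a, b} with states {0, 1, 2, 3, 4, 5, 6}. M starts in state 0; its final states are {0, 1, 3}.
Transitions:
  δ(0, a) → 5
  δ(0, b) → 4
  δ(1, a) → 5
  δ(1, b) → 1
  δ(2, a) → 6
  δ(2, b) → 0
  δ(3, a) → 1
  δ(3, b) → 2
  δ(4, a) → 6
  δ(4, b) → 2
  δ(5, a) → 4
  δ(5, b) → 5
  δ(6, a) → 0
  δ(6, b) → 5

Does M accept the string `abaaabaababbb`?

0 --a--> 5
5 --b--> 5
5 --a--> 4
4 --a--> 6
6 --a--> 0
0 --b--> 4
4 --a--> 6
6 --a--> 0
0 --b--> 4
4 --a--> 6
6 --b--> 5
5 --b--> 5
5 --b--> 5
End in state 5, which is not an accepting state.

rejected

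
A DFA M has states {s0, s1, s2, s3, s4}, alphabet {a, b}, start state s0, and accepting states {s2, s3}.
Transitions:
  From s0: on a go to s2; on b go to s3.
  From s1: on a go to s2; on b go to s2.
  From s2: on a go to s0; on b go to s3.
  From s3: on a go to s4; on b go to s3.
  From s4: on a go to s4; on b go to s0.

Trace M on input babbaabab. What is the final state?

s0 --b--> s3
s3 --a--> s4
s4 --b--> s0
s0 --b--> s3
s3 --a--> s4
s4 --a--> s4
s4 --b--> s0
s0 --a--> s2
s2 --b--> s3

s3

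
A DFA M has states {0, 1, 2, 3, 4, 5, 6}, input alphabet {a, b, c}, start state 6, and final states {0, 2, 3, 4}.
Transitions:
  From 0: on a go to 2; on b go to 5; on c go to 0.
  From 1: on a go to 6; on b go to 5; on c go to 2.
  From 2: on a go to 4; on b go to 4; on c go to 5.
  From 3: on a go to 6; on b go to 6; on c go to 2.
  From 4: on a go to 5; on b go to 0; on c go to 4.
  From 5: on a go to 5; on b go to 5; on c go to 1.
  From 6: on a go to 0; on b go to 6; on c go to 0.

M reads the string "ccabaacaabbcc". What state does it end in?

2

6 --c--> 0
0 --c--> 0
0 --a--> 2
2 --b--> 4
4 --a--> 5
5 --a--> 5
5 --c--> 1
1 --a--> 6
6 --a--> 0
0 --b--> 5
5 --b--> 5
5 --c--> 1
1 --c--> 2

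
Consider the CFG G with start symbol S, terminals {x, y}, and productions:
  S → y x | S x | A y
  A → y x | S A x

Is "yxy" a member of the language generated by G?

S ⇒ Ay ⇒ yxy

yes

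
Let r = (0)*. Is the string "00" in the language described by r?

Split into 2 pieces 0 · 0; each matches 0.

yes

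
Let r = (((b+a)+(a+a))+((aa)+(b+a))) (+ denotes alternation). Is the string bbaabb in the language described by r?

Neither ((b+a)+(a+a)) nor ((aa)+(b+a)) matches bbaabb.

no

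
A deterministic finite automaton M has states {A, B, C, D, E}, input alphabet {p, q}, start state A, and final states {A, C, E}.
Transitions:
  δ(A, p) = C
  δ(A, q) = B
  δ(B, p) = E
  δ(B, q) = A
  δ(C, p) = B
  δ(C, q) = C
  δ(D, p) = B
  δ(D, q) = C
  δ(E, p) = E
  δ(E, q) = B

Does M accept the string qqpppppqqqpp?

A --q--> B
B --q--> A
A --p--> C
C --p--> B
B --p--> E
E --p--> E
E --p--> E
E --q--> B
B --q--> A
A --q--> B
B --p--> E
E --p--> E
End in state E, which is an accepting state.

accepted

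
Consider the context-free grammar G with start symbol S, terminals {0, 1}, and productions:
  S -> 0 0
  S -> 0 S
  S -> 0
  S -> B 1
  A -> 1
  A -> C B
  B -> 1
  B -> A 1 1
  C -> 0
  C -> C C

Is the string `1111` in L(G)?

S ⇒ B1 ⇒ A111 ⇒ 1111

yes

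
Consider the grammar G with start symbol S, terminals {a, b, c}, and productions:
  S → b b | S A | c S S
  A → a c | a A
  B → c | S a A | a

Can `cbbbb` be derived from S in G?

yes

S ⇒ cSS ⇒ cbbS ⇒ cbbbb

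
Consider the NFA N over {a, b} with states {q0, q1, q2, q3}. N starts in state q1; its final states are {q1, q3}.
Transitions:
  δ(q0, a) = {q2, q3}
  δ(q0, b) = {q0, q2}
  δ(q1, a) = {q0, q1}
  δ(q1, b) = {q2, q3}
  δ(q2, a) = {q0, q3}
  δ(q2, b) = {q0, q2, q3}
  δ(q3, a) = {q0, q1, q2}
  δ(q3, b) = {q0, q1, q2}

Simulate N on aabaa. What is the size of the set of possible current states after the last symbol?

Start: {q1}
read a: {q0, q1}
read a: {q0, q1, q2, q3}
read b: {q0, q1, q2, q3}
read a: {q0, q1, q2, q3}
read a: {q0, q1, q2, q3}
Final reachable set {q0, q1, q2, q3} has 4 states.

4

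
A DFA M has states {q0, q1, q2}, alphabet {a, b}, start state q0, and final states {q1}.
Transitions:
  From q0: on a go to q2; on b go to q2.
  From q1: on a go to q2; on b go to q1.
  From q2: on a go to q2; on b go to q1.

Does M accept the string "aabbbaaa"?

q0 --a--> q2
q2 --a--> q2
q2 --b--> q1
q1 --b--> q1
q1 --b--> q1
q1 --a--> q2
q2 --a--> q2
q2 --a--> q2
End in state q2, which is not an accepting state.

rejected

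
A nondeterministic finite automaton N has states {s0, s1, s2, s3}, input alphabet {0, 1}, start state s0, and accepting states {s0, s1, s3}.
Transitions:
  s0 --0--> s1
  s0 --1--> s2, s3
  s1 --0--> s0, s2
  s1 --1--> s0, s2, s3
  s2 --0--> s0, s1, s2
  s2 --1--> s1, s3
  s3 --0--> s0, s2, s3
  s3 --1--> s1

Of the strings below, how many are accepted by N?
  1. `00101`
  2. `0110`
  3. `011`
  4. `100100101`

4

`00101`: accepted
`0110`: accepted
`011`: accepted
`100100101`: accepted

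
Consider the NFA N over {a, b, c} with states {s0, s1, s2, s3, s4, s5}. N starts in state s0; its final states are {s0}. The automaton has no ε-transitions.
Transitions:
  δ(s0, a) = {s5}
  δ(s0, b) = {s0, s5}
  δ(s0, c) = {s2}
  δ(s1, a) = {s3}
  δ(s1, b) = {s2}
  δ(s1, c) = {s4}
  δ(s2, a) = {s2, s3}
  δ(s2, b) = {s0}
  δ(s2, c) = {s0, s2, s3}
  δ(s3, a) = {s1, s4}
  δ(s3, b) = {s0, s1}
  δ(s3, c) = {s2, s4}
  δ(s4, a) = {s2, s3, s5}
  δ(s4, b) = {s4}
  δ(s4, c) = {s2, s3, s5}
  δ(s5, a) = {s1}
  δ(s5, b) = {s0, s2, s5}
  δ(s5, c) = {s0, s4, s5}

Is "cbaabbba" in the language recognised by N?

Start: {s0}
read c: {s2}
read b: {s0}
read a: {s5}
read a: {s1}
read b: {s2}
read b: {s0}
read b: {s0, s5}
read a: {s1, s5}
Reachable ∩ accepting = {} — empty.

rejected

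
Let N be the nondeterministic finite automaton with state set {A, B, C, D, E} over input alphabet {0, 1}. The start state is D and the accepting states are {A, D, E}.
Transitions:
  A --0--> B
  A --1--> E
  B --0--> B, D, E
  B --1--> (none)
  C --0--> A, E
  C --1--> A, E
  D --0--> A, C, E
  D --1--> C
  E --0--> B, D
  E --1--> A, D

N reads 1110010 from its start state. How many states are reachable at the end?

5

Start: {D}
read 1: {C}
read 1: {A, E}
read 1: {A, D, E}
read 0: {A, B, C, D, E}
read 0: {A, B, C, D, E}
read 1: {A, C, D, E}
read 0: {A, B, C, D, E}
Final reachable set {A, B, C, D, E} has 5 states.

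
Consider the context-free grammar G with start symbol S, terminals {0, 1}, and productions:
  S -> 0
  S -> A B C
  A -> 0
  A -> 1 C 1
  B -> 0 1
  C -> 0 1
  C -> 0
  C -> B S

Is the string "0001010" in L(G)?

no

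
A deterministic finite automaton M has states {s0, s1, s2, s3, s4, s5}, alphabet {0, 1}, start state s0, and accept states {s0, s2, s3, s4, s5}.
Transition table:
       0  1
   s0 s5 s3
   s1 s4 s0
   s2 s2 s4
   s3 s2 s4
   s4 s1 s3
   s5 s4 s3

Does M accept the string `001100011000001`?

s0 --0--> s5
s5 --0--> s4
s4 --1--> s3
s3 --1--> s4
s4 --0--> s1
s1 --0--> s4
s4 --0--> s1
s1 --1--> s0
s0 --1--> s3
s3 --0--> s2
s2 --0--> s2
s2 --0--> s2
s2 --0--> s2
s2 --0--> s2
s2 --1--> s4
End in state s4, which is an accepting state.

accepted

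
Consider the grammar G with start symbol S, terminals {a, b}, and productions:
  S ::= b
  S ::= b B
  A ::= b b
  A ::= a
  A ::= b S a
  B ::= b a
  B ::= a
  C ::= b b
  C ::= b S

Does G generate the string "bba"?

yes

S ⇒ bB ⇒ bba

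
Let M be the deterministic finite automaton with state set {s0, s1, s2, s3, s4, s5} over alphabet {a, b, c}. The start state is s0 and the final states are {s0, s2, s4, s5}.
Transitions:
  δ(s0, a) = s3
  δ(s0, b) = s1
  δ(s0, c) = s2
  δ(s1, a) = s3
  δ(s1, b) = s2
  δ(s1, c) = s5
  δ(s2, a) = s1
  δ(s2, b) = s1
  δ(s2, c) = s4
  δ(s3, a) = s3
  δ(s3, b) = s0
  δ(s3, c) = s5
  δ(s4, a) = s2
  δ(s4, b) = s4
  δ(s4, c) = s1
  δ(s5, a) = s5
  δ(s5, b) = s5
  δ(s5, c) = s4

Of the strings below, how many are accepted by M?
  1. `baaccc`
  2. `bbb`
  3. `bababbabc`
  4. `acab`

`baaccc`: rejected
`bbb`: rejected
`bababbabc`: accepted
`acab`: accepted

2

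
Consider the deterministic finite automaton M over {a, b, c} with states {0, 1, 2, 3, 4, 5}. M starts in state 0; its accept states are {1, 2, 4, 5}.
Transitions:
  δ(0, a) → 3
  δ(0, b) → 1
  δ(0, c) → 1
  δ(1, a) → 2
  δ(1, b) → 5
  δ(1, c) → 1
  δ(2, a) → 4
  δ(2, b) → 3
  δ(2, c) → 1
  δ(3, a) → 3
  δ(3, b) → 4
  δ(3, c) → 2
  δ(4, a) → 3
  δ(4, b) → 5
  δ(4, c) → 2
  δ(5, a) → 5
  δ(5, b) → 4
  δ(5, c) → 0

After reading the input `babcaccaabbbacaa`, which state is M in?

0 --b--> 1
1 --a--> 2
2 --b--> 3
3 --c--> 2
2 --a--> 4
4 --c--> 2
2 --c--> 1
1 --a--> 2
2 --a--> 4
4 --b--> 5
5 --b--> 4
4 --b--> 5
5 --a--> 5
5 --c--> 0
0 --a--> 3
3 --a--> 3

3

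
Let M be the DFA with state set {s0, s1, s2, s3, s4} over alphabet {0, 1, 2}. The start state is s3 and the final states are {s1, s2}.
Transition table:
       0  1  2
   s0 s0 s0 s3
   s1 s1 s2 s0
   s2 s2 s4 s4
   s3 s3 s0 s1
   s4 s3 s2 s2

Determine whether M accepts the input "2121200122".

accepted

s3 --2--> s1
s1 --1--> s2
s2 --2--> s4
s4 --1--> s2
s2 --2--> s4
s4 --0--> s3
s3 --0--> s3
s3 --1--> s0
s0 --2--> s3
s3 --2--> s1
End in state s1, which is an accepting state.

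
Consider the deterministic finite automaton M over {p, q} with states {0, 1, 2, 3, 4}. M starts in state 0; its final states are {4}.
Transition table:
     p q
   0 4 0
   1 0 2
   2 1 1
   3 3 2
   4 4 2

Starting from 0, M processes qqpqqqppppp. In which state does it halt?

0 --q--> 0
0 --q--> 0
0 --p--> 4
4 --q--> 2
2 --q--> 1
1 --q--> 2
2 --p--> 1
1 --p--> 0
0 --p--> 4
4 --p--> 4
4 --p--> 4

4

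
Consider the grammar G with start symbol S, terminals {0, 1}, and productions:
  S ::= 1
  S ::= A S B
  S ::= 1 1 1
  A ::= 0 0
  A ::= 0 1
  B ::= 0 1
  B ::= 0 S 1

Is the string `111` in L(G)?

S ⇒ 111

yes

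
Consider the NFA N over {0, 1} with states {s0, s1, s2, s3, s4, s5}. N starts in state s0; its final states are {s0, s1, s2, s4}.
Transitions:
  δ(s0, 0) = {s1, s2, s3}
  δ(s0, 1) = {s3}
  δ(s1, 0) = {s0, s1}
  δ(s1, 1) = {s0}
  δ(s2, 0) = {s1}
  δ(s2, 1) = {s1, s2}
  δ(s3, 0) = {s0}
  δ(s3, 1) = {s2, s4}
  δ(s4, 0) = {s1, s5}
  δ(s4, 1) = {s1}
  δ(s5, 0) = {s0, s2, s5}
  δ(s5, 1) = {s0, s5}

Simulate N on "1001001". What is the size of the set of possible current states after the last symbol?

6

Start: {s0}
read 1: {s3}
read 0: {s0}
read 0: {s1, s2, s3}
read 1: {s0, s1, s2, s4}
read 0: {s0, s1, s2, s3, s5}
read 0: {s0, s1, s2, s3, s5}
read 1: {s0, s1, s2, s3, s4, s5}
Final reachable set {s0, s1, s2, s3, s4, s5} has 6 states.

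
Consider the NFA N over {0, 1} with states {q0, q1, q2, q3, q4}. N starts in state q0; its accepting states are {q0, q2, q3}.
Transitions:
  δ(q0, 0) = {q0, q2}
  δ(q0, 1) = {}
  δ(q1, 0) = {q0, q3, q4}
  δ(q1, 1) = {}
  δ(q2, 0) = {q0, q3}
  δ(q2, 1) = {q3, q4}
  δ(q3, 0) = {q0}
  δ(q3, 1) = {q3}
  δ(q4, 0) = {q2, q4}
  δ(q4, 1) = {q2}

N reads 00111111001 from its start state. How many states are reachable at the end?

Start: {q0}
read 0: {q0, q2}
read 0: {q0, q2, q3}
read 1: {q3, q4}
read 1: {q2, q3}
read 1: {q3, q4}
read 1: {q2, q3}
read 1: {q3, q4}
read 1: {q2, q3}
read 0: {q0, q3}
read 0: {q0, q2}
read 1: {q3, q4}
Final reachable set {q3, q4} has 2 states.

2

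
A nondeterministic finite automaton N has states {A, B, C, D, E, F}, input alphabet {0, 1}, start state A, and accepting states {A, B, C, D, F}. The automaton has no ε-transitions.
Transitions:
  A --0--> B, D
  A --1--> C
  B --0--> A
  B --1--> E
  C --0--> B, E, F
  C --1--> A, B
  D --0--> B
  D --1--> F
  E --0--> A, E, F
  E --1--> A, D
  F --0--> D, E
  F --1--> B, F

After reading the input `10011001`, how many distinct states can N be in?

Start: {A}
read 1: {C}
read 0: {B, E, F}
read 0: {A, D, E, F}
read 1: {A, B, C, D, F}
read 1: {A, B, C, E, F}
read 0: {A, B, D, E, F}
read 0: {A, B, D, E, F}
read 1: {A, B, C, D, E, F}
Final reachable set {A, B, C, D, E, F} has 6 states.

6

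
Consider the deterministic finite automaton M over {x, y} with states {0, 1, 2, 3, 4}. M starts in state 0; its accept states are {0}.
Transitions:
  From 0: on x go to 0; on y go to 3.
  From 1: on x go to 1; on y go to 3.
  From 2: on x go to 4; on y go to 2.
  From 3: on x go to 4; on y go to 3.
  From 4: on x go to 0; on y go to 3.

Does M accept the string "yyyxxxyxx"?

accepted

0 --y--> 3
3 --y--> 3
3 --y--> 3
3 --x--> 4
4 --x--> 0
0 --x--> 0
0 --y--> 3
3 --x--> 4
4 --x--> 0
End in state 0, which is an accepting state.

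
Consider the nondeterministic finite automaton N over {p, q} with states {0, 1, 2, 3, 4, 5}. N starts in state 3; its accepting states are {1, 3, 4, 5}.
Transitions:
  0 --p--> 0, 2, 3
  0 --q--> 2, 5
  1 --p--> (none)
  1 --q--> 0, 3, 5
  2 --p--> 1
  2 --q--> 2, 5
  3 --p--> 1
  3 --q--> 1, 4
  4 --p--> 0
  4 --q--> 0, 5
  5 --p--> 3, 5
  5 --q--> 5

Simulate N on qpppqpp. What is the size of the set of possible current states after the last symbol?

Start: {3}
read q: {1, 4}
read p: {0}
read p: {0, 2, 3}
read p: {0, 1, 2, 3}
read q: {0, 1, 2, 3, 4, 5}
read p: {0, 1, 2, 3, 5}
read p: {0, 1, 2, 3, 5}
Final reachable set {0, 1, 2, 3, 5} has 5 states.

5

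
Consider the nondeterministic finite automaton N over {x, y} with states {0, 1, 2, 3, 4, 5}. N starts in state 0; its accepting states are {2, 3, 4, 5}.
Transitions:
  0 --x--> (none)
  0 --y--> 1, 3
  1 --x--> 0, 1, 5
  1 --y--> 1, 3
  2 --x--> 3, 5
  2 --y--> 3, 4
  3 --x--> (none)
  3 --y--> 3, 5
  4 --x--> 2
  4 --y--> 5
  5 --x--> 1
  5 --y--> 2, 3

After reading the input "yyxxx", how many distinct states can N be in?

3

Start: {0}
read y: {1, 3}
read y: {1, 3, 5}
read x: {0, 1, 5}
read x: {0, 1, 5}
read x: {0, 1, 5}
Final reachable set {0, 1, 5} has 3 states.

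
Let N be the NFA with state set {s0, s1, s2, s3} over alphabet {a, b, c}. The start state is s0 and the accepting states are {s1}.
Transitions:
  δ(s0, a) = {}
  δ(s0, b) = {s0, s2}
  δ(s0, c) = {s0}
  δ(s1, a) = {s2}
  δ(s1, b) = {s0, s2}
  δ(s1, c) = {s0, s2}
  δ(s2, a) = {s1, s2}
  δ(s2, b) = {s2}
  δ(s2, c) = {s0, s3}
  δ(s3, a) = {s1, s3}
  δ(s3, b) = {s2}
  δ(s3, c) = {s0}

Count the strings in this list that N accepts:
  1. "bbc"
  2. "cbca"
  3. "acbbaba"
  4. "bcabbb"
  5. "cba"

2

"bbc": rejected
"cbca": accepted
"acbbaba": rejected
"bcabbb": rejected
"cba": accepted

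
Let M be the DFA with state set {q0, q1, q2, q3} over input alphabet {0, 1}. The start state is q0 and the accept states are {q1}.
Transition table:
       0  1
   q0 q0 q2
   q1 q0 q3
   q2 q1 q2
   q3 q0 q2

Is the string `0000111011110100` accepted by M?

rejected

q0 --0--> q0
q0 --0--> q0
q0 --0--> q0
q0 --0--> q0
q0 --1--> q2
q2 --1--> q2
q2 --1--> q2
q2 --0--> q1
q1 --1--> q3
q3 --1--> q2
q2 --1--> q2
q2 --1--> q2
q2 --0--> q1
q1 --1--> q3
q3 --0--> q0
q0 --0--> q0
End in state q0, which is not an accepting state.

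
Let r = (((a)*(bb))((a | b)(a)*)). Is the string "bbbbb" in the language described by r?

no

No split of bbbbb into u·v has ((a)*(bb)) matching u and ((a|b)(a)*) matching v.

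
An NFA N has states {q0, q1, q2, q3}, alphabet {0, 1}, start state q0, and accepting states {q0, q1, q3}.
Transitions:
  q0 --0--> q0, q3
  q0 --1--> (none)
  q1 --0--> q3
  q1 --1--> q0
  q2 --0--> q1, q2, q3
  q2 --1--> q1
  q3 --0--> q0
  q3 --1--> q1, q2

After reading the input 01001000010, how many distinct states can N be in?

4

Start: {q0}
read 0: {q0, q3}
read 1: {q1, q2}
read 0: {q1, q2, q3}
read 0: {q0, q1, q2, q3}
read 1: {q0, q1, q2}
read 0: {q0, q1, q2, q3}
read 0: {q0, q1, q2, q3}
read 0: {q0, q1, q2, q3}
read 0: {q0, q1, q2, q3}
read 1: {q0, q1, q2}
read 0: {q0, q1, q2, q3}
Final reachable set {q0, q1, q2, q3} has 4 states.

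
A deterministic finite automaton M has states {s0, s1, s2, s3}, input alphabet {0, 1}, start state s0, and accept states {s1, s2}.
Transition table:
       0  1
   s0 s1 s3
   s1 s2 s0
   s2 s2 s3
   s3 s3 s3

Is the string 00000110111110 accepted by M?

s0 --0--> s1
s1 --0--> s2
s2 --0--> s2
s2 --0--> s2
s2 --0--> s2
s2 --1--> s3
s3 --1--> s3
s3 --0--> s3
s3 --1--> s3
s3 --1--> s3
s3 --1--> s3
s3 --1--> s3
s3 --1--> s3
s3 --0--> s3
End in state s3, which is not an accepting state.

rejected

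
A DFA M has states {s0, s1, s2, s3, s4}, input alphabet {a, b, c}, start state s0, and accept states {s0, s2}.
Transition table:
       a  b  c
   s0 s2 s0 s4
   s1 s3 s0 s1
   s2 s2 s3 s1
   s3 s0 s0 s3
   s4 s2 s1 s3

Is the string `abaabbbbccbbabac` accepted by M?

s0 --a--> s2
s2 --b--> s3
s3 --a--> s0
s0 --a--> s2
s2 --b--> s3
s3 --b--> s0
s0 --b--> s0
s0 --b--> s0
s0 --c--> s4
s4 --c--> s3
s3 --b--> s0
s0 --b--> s0
s0 --a--> s2
s2 --b--> s3
s3 --a--> s0
s0 --c--> s4
End in state s4, which is not an accepting state.

rejected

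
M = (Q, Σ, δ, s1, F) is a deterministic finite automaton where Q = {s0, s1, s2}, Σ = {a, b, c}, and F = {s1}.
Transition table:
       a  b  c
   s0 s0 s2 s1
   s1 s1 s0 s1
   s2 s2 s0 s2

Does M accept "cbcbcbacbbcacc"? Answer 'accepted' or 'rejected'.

rejected

s1 --c--> s1
s1 --b--> s0
s0 --c--> s1
s1 --b--> s0
s0 --c--> s1
s1 --b--> s0
s0 --a--> s0
s0 --c--> s1
s1 --b--> s0
s0 --b--> s2
s2 --c--> s2
s2 --a--> s2
s2 --c--> s2
s2 --c--> s2
End in state s2, which is not an accepting state.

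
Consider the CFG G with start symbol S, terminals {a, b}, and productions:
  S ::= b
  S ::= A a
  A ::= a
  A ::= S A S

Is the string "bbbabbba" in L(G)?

yes

S ⇒ Aa ⇒ SASa ⇒ bASa ⇒ bSASSa ⇒ bbASSa ⇒ bbSASSSa ⇒ bbbASSSa ⇒ bbbaSSSa ⇒ bbbabSSa ⇒ bbbabbSa ⇒ bbbabbba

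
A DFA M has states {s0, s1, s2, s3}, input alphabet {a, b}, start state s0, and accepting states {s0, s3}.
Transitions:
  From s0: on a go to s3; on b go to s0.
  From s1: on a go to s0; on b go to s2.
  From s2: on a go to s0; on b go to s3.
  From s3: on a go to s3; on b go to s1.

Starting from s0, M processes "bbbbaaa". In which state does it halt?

s3

s0 --b--> s0
s0 --b--> s0
s0 --b--> s0
s0 --b--> s0
s0 --a--> s3
s3 --a--> s3
s3 --a--> s3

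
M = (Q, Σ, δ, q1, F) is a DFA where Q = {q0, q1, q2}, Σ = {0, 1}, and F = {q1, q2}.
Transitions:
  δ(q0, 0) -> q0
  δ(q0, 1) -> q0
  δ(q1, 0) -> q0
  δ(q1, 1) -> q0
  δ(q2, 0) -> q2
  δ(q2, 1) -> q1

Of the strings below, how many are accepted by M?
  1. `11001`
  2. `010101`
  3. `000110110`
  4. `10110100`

0

`11001`: rejected
`010101`: rejected
`000110110`: rejected
`10110100`: rejected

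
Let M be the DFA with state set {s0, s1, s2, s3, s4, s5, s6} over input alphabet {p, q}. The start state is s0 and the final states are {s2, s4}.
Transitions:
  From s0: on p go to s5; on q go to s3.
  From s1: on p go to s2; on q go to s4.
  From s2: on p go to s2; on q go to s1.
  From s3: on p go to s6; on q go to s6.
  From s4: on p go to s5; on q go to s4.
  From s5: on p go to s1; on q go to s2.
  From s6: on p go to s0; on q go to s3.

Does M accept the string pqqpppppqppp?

accepted

s0 --p--> s5
s5 --q--> s2
s2 --q--> s1
s1 --p--> s2
s2 --p--> s2
s2 --p--> s2
s2 --p--> s2
s2 --p--> s2
s2 --q--> s1
s1 --p--> s2
s2 --p--> s2
s2 --p--> s2
End in state s2, which is an accepting state.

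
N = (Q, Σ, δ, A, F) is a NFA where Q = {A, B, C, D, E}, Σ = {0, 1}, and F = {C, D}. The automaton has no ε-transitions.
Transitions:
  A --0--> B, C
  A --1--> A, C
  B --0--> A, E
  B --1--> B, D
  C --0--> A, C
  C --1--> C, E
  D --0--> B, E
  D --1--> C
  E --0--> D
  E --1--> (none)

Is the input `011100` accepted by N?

Start: {A}
read 0: {B, C}
read 1: {B, C, D, E}
read 1: {B, C, D, E}
read 1: {B, C, D, E}
read 0: {A, B, C, D, E}
read 0: {A, B, C, D, E}
Reachable ∩ accepting = {C, D} — nonempty.

accepted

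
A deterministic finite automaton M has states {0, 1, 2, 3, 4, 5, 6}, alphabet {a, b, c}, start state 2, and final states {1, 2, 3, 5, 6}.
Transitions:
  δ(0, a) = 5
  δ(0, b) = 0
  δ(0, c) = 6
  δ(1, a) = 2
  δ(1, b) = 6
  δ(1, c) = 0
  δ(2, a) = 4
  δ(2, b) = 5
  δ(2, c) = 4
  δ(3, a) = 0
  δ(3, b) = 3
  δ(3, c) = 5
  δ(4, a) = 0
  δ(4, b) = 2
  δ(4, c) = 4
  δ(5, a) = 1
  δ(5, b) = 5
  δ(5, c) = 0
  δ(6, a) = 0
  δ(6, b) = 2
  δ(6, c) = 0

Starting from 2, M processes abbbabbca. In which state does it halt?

0

2 --a--> 4
4 --b--> 2
2 --b--> 5
5 --b--> 5
5 --a--> 1
1 --b--> 6
6 --b--> 2
2 --c--> 4
4 --a--> 0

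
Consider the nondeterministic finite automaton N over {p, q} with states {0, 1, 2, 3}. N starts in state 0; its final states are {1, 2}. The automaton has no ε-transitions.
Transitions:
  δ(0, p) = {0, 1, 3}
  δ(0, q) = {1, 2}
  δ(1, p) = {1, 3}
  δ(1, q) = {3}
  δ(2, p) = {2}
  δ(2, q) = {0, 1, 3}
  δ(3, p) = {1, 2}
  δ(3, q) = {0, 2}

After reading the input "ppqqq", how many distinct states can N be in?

4

Start: {0}
read p: {0, 1, 3}
read p: {0, 1, 2, 3}
read q: {0, 1, 2, 3}
read q: {0, 1, 2, 3}
read q: {0, 1, 2, 3}
Final reachable set {0, 1, 2, 3} has 4 states.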